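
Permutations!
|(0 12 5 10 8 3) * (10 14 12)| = |(0 10 8 3)(5 14 12)| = 12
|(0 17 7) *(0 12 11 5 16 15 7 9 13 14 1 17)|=30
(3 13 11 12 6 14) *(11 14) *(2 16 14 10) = (2 16 14 3 13 10)(6 11 12) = [0, 1, 16, 13, 4, 5, 11, 7, 8, 9, 2, 12, 6, 10, 3, 15, 14]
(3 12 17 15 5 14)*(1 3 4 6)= [0, 3, 2, 12, 6, 14, 1, 7, 8, 9, 10, 11, 17, 13, 4, 5, 16, 15]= (1 3 12 17 15 5 14 4 6)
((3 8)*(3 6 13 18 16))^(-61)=(3 16 18 13 6 8)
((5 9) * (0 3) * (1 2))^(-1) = (0 3)(1 2)(5 9)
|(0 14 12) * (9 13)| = 6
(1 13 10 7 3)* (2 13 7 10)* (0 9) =(0 9)(1 7 3)(2 13) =[9, 7, 13, 1, 4, 5, 6, 3, 8, 0, 10, 11, 12, 2]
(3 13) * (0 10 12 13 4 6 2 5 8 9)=[10, 1, 5, 4, 6, 8, 2, 7, 9, 0, 12, 11, 13, 3]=(0 10 12 13 3 4 6 2 5 8 9)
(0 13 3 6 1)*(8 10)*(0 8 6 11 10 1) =(0 13 3 11 10 6)(1 8) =[13, 8, 2, 11, 4, 5, 0, 7, 1, 9, 6, 10, 12, 3]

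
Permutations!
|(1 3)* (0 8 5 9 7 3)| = 7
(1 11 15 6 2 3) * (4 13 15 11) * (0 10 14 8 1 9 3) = (0 10 14 8 1 4 13 15 6 2)(3 9) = [10, 4, 0, 9, 13, 5, 2, 7, 1, 3, 14, 11, 12, 15, 8, 6]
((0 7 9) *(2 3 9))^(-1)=((0 7 2 3 9))^(-1)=(0 9 3 2 7)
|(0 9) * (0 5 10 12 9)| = 4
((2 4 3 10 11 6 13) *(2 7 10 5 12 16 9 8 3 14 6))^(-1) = (2 11 10 7 13 6 14 4)(3 8 9 16 12 5)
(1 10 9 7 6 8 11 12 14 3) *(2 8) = (1 10 9 7 6 2 8 11 12 14 3) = [0, 10, 8, 1, 4, 5, 2, 6, 11, 7, 9, 12, 14, 13, 3]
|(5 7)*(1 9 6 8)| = 4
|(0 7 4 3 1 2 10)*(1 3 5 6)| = 8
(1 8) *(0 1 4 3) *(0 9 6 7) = (0 1 8 4 3 9 6 7) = [1, 8, 2, 9, 3, 5, 7, 0, 4, 6]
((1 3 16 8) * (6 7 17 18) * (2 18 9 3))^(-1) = ((1 2 18 6 7 17 9 3 16 8))^(-1) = (1 8 16 3 9 17 7 6 18 2)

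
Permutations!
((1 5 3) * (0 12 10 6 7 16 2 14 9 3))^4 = ((0 12 10 6 7 16 2 14 9 3 1 5))^4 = (0 7 9)(1 10 2)(3 12 16)(5 6 14)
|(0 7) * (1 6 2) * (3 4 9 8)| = 12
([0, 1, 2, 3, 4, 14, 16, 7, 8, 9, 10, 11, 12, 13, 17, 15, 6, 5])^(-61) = [0, 1, 2, 3, 4, 17, 16, 7, 8, 9, 10, 11, 12, 13, 5, 15, 6, 14]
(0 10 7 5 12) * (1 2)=(0 10 7 5 12)(1 2)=[10, 2, 1, 3, 4, 12, 6, 5, 8, 9, 7, 11, 0]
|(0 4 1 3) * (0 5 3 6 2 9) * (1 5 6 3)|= 8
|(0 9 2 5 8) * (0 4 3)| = |(0 9 2 5 8 4 3)| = 7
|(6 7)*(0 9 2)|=6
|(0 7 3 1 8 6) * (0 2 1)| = 12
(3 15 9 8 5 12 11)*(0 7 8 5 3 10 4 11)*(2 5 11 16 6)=(0 7 8 3 15 9 11 10 4 16 6 2 5 12)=[7, 1, 5, 15, 16, 12, 2, 8, 3, 11, 4, 10, 0, 13, 14, 9, 6]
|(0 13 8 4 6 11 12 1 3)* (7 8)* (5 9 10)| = |(0 13 7 8 4 6 11 12 1 3)(5 9 10)| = 30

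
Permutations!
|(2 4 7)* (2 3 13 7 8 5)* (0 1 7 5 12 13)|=12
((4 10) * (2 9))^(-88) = (10)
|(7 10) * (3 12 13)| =|(3 12 13)(7 10)| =6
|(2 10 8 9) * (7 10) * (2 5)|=6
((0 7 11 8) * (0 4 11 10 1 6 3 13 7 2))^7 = (0 2)(1 6 3 13 7 10)(4 11 8) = ((0 2)(1 6 3 13 7 10)(4 11 8))^7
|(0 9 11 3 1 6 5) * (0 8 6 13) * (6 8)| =|(0 9 11 3 1 13)(5 6)| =6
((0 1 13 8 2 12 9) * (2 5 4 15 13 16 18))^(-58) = (0 12 18 1 9 2 16)(4 13 5 15 8)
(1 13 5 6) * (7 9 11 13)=(1 7 9 11 13 5 6)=[0, 7, 2, 3, 4, 6, 1, 9, 8, 11, 10, 13, 12, 5]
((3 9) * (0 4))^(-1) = (0 4)(3 9)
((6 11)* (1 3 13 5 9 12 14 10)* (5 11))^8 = (1 14 9 6 13)(3 10 12 5 11)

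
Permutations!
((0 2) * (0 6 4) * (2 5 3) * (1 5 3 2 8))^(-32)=((0 3 8 1 5 2 6 4))^(-32)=(8)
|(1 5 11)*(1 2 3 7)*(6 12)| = |(1 5 11 2 3 7)(6 12)| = 6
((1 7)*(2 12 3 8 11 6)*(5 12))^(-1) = ((1 7)(2 5 12 3 8 11 6))^(-1) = (1 7)(2 6 11 8 3 12 5)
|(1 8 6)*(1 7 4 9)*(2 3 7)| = |(1 8 6 2 3 7 4 9)| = 8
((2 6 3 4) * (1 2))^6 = (1 2 6 3 4)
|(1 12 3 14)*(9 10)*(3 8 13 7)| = 14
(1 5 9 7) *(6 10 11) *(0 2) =[2, 5, 0, 3, 4, 9, 10, 1, 8, 7, 11, 6] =(0 2)(1 5 9 7)(6 10 11)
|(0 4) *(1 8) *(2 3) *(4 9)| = |(0 9 4)(1 8)(2 3)| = 6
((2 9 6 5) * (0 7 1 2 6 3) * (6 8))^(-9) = ((0 7 1 2 9 3)(5 8 6))^(-9) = (0 2)(1 3)(7 9)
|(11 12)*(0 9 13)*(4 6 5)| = 6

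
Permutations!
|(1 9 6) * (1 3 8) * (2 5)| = |(1 9 6 3 8)(2 5)| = 10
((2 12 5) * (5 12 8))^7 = ((12)(2 8 5))^7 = (12)(2 8 5)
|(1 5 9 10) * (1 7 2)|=6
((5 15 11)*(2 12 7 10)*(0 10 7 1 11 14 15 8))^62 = ((0 10 2 12 1 11 5 8)(14 15))^62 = (15)(0 5 1 2)(8 11 12 10)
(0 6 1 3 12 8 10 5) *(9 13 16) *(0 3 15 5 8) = (0 6 1 15 5 3 12)(8 10)(9 13 16) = [6, 15, 2, 12, 4, 3, 1, 7, 10, 13, 8, 11, 0, 16, 14, 5, 9]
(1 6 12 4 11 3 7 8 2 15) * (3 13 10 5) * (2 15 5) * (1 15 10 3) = (15)(1 6 12 4 11 13 3 7 8 10 2 5) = [0, 6, 5, 7, 11, 1, 12, 8, 10, 9, 2, 13, 4, 3, 14, 15]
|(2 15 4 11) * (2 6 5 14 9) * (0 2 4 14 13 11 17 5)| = 11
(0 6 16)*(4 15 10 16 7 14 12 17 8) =(0 6 7 14 12 17 8 4 15 10 16) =[6, 1, 2, 3, 15, 5, 7, 14, 4, 9, 16, 11, 17, 13, 12, 10, 0, 8]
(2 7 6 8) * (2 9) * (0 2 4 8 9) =(0 2 7 6 9 4 8) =[2, 1, 7, 3, 8, 5, 9, 6, 0, 4]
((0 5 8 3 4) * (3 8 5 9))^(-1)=(0 4 3 9)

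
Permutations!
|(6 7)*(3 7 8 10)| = |(3 7 6 8 10)| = 5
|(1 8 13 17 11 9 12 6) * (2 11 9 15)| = 21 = |(1 8 13 17 9 12 6)(2 11 15)|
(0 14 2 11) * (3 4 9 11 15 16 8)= (0 14 2 15 16 8 3 4 9 11)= [14, 1, 15, 4, 9, 5, 6, 7, 3, 11, 10, 0, 12, 13, 2, 16, 8]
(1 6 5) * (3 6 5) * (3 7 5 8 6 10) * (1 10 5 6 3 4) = (1 8 3 5 10 4)(6 7) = [0, 8, 2, 5, 1, 10, 7, 6, 3, 9, 4]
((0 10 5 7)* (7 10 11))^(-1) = ((0 11 7)(5 10))^(-1) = (0 7 11)(5 10)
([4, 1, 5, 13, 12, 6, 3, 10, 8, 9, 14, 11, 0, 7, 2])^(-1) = (0 12 4)(2 14 10 7 13 3 6 5)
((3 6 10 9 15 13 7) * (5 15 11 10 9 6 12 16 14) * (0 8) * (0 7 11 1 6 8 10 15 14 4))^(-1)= (0 4 16 12 3 7 8 10)(1 9 6)(5 14)(11 13 15)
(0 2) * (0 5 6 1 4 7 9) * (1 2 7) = (0 7 9)(1 4)(2 5 6) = [7, 4, 5, 3, 1, 6, 2, 9, 8, 0]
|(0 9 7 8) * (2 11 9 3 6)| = |(0 3 6 2 11 9 7 8)| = 8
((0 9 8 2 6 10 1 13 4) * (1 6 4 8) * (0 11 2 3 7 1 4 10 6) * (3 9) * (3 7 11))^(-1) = (0 10 2 11 3 4 9 8 13 1 7)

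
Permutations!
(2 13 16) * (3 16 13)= (2 3 16)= [0, 1, 3, 16, 4, 5, 6, 7, 8, 9, 10, 11, 12, 13, 14, 15, 2]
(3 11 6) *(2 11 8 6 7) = (2 11 7)(3 8 6) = [0, 1, 11, 8, 4, 5, 3, 2, 6, 9, 10, 7]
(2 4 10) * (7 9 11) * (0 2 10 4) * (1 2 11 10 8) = (0 11 7 9 10 8 1 2) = [11, 2, 0, 3, 4, 5, 6, 9, 1, 10, 8, 7]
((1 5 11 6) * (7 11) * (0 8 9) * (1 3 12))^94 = (0 8 9)(1 11 12 7 3 5 6)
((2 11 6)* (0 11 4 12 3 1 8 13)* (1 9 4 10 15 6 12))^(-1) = ((0 11 12 3 9 4 1 8 13)(2 10 15 6))^(-1) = (0 13 8 1 4 9 3 12 11)(2 6 15 10)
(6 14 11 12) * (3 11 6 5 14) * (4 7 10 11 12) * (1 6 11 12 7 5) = (1 6 3 7 10 12)(4 5 14 11) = [0, 6, 2, 7, 5, 14, 3, 10, 8, 9, 12, 4, 1, 13, 11]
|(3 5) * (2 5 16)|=4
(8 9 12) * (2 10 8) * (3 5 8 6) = (2 10 6 3 5 8 9 12) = [0, 1, 10, 5, 4, 8, 3, 7, 9, 12, 6, 11, 2]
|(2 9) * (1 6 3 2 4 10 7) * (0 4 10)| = 14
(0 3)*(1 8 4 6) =(0 3)(1 8 4 6) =[3, 8, 2, 0, 6, 5, 1, 7, 4]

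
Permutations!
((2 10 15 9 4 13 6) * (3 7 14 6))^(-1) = (2 6 14 7 3 13 4 9 15 10)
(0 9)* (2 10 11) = (0 9)(2 10 11) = [9, 1, 10, 3, 4, 5, 6, 7, 8, 0, 11, 2]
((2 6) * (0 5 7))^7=((0 5 7)(2 6))^7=(0 5 7)(2 6)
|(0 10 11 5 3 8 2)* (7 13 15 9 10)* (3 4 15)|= |(0 7 13 3 8 2)(4 15 9 10 11 5)|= 6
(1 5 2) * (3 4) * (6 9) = (1 5 2)(3 4)(6 9) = [0, 5, 1, 4, 3, 2, 9, 7, 8, 6]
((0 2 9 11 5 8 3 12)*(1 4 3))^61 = ((0 2 9 11 5 8 1 4 3 12))^61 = (0 2 9 11 5 8 1 4 3 12)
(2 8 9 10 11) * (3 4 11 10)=(2 8 9 3 4 11)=[0, 1, 8, 4, 11, 5, 6, 7, 9, 3, 10, 2]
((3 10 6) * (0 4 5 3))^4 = ((0 4 5 3 10 6))^4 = (0 10 5)(3 4 6)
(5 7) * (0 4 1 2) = [4, 2, 0, 3, 1, 7, 6, 5] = (0 4 1 2)(5 7)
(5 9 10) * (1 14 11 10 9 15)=[0, 14, 2, 3, 4, 15, 6, 7, 8, 9, 5, 10, 12, 13, 11, 1]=(1 14 11 10 5 15)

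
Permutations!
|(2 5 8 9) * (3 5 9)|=6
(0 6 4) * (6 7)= (0 7 6 4)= [7, 1, 2, 3, 0, 5, 4, 6]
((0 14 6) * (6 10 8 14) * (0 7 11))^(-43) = ((0 6 7 11)(8 14 10))^(-43) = (0 6 7 11)(8 10 14)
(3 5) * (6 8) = [0, 1, 2, 5, 4, 3, 8, 7, 6] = (3 5)(6 8)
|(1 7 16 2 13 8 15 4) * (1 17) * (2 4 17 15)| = 6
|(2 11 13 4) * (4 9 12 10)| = |(2 11 13 9 12 10 4)| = 7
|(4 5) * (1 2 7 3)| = 4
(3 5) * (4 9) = [0, 1, 2, 5, 9, 3, 6, 7, 8, 4] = (3 5)(4 9)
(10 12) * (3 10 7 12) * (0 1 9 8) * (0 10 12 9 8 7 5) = [1, 8, 2, 12, 4, 0, 6, 9, 10, 7, 3, 11, 5] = (0 1 8 10 3 12 5)(7 9)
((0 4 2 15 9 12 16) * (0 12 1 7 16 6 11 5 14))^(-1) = ((0 4 2 15 9 1 7 16 12 6 11 5 14))^(-1) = (0 14 5 11 6 12 16 7 1 9 15 2 4)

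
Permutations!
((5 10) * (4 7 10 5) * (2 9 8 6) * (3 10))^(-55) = (2 9 8 6)(3 10 4 7) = ((2 9 8 6)(3 10 4 7))^(-55)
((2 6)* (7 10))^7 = ((2 6)(7 10))^7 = (2 6)(7 10)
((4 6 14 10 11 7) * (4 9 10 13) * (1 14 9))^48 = ((1 14 13 4 6 9 10 11 7))^48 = (1 4 10)(6 11 14)(7 13 9)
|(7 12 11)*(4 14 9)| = |(4 14 9)(7 12 11)| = 3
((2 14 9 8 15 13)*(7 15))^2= ((2 14 9 8 7 15 13))^2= (2 9 7 13 14 8 15)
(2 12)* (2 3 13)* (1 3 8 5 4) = (1 3 13 2 12 8 5 4) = [0, 3, 12, 13, 1, 4, 6, 7, 5, 9, 10, 11, 8, 2]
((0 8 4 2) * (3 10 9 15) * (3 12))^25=((0 8 4 2)(3 10 9 15 12))^25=(15)(0 8 4 2)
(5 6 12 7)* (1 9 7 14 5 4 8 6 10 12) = (1 9 7 4 8 6)(5 10 12 14) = [0, 9, 2, 3, 8, 10, 1, 4, 6, 7, 12, 11, 14, 13, 5]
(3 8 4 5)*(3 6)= (3 8 4 5 6)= [0, 1, 2, 8, 5, 6, 3, 7, 4]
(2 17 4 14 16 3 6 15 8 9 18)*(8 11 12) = (2 17 4 14 16 3 6 15 11 12 8 9 18) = [0, 1, 17, 6, 14, 5, 15, 7, 9, 18, 10, 12, 8, 13, 16, 11, 3, 4, 2]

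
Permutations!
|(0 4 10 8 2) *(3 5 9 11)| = |(0 4 10 8 2)(3 5 9 11)| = 20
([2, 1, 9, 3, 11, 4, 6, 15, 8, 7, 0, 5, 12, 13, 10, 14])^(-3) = (0 15 2 14 9 10 7)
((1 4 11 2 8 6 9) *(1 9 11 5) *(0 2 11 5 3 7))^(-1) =(11)(0 7 3 4 1 5 6 8 2)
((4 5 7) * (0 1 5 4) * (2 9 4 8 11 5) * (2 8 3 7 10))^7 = ((0 1 8 11 5 10 2 9 4 3 7))^7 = (0 9 11 7 2 8 3 10 1 4 5)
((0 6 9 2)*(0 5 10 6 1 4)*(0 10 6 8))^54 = ((0 1 4 10 8)(2 5 6 9))^54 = (0 8 10 4 1)(2 6)(5 9)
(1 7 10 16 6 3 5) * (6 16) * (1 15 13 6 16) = (1 7 10 16)(3 5 15 13 6) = [0, 7, 2, 5, 4, 15, 3, 10, 8, 9, 16, 11, 12, 6, 14, 13, 1]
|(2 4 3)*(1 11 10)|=|(1 11 10)(2 4 3)|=3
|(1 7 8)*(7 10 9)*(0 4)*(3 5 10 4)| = 9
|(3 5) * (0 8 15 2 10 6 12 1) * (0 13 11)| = |(0 8 15 2 10 6 12 1 13 11)(3 5)| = 10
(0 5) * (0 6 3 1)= [5, 0, 2, 1, 4, 6, 3]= (0 5 6 3 1)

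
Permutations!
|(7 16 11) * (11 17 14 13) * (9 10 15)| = 6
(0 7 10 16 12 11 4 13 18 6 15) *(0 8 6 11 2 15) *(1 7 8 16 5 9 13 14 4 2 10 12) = (0 8 6)(1 7 12 10 5 9 13 18 11 2 15 16)(4 14) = [8, 7, 15, 3, 14, 9, 0, 12, 6, 13, 5, 2, 10, 18, 4, 16, 1, 17, 11]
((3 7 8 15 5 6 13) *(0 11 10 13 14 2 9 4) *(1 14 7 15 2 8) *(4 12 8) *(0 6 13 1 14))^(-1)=(0 1 10 11)(2 8 12 9)(3 13 5 15)(4 14 7 6)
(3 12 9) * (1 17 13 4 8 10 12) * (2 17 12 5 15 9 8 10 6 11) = [0, 12, 17, 1, 10, 15, 11, 7, 6, 3, 5, 2, 8, 4, 14, 9, 16, 13] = (1 12 8 6 11 2 17 13 4 10 5 15 9 3)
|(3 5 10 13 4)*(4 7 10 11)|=|(3 5 11 4)(7 10 13)|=12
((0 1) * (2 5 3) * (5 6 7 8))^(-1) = ((0 1)(2 6 7 8 5 3))^(-1) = (0 1)(2 3 5 8 7 6)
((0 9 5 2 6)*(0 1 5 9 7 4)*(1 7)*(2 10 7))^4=(0 7 5)(1 4 10)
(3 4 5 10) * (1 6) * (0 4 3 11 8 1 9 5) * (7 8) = (0 4)(1 6 9 5 10 11 7 8) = [4, 6, 2, 3, 0, 10, 9, 8, 1, 5, 11, 7]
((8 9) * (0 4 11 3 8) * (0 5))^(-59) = ((0 4 11 3 8 9 5))^(-59) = (0 8 4 9 11 5 3)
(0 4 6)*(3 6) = (0 4 3 6) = [4, 1, 2, 6, 3, 5, 0]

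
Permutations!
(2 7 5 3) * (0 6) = (0 6)(2 7 5 3) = [6, 1, 7, 2, 4, 3, 0, 5]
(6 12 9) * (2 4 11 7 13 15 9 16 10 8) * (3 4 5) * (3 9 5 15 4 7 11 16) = (2 15 5 9 6 12 3 7 13 4 16 10 8) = [0, 1, 15, 7, 16, 9, 12, 13, 2, 6, 8, 11, 3, 4, 14, 5, 10]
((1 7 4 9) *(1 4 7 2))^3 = (1 2)(4 9) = ((1 2)(4 9))^3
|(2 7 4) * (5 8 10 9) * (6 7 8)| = |(2 8 10 9 5 6 7 4)| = 8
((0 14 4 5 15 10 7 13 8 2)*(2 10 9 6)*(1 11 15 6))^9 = (0 5)(1 11 15 9)(2 4)(6 14)(7 13 8 10)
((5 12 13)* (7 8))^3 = (13)(7 8)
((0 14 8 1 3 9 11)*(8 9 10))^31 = (0 11 9 14)(1 8 10 3)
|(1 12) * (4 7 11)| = 6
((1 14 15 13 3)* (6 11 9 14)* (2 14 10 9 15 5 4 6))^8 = (1 13 11 4 14)(2 3 15 6 5)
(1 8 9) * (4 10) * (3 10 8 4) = [0, 4, 2, 10, 8, 5, 6, 7, 9, 1, 3] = (1 4 8 9)(3 10)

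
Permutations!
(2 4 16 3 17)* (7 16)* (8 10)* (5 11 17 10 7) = (2 4 5 11 17)(3 10 8 7 16) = [0, 1, 4, 10, 5, 11, 6, 16, 7, 9, 8, 17, 12, 13, 14, 15, 3, 2]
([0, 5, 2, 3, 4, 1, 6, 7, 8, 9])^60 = [0, 1, 2, 3, 4, 5, 6, 7, 8, 9]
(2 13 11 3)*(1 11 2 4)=[0, 11, 13, 4, 1, 5, 6, 7, 8, 9, 10, 3, 12, 2]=(1 11 3 4)(2 13)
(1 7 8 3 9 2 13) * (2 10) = (1 7 8 3 9 10 2 13) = [0, 7, 13, 9, 4, 5, 6, 8, 3, 10, 2, 11, 12, 1]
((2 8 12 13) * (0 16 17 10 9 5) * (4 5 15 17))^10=(0 4)(2 12)(5 16)(8 13)(9 17)(10 15)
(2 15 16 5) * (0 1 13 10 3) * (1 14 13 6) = (0 14 13 10 3)(1 6)(2 15 16 5) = [14, 6, 15, 0, 4, 2, 1, 7, 8, 9, 3, 11, 12, 10, 13, 16, 5]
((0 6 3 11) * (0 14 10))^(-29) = (0 6 3 11 14 10)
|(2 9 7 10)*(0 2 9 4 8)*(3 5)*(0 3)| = |(0 2 4 8 3 5)(7 10 9)| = 6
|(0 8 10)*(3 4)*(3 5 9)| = |(0 8 10)(3 4 5 9)| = 12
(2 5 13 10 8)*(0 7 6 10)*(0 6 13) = (0 7 13 6 10 8 2 5) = [7, 1, 5, 3, 4, 0, 10, 13, 2, 9, 8, 11, 12, 6]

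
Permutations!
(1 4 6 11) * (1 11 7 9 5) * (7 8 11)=(1 4 6 8 11 7 9 5)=[0, 4, 2, 3, 6, 1, 8, 9, 11, 5, 10, 7]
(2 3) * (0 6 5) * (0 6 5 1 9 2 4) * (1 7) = (0 5 6 7 1 9 2 3 4) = [5, 9, 3, 4, 0, 6, 7, 1, 8, 2]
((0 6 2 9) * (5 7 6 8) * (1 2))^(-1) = (0 9 2 1 6 7 5 8)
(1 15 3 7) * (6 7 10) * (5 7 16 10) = (1 15 3 5 7)(6 16 10) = [0, 15, 2, 5, 4, 7, 16, 1, 8, 9, 6, 11, 12, 13, 14, 3, 10]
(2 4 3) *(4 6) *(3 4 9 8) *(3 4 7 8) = (2 6 9 3)(4 7 8) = [0, 1, 6, 2, 7, 5, 9, 8, 4, 3]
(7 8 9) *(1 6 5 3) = (1 6 5 3)(7 8 9) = [0, 6, 2, 1, 4, 3, 5, 8, 9, 7]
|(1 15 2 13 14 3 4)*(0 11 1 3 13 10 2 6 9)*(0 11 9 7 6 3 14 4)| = |(0 9 11 1 15 3)(2 10)(4 14 13)(6 7)| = 6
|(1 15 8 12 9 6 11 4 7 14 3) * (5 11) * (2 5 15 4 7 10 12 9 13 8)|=15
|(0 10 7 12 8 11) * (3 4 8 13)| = |(0 10 7 12 13 3 4 8 11)| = 9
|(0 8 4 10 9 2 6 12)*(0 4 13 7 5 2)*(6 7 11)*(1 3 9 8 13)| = |(0 13 11 6 12 4 10 8 1 3 9)(2 7 5)| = 33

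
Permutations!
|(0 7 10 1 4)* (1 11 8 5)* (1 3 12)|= 10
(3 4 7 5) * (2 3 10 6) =[0, 1, 3, 4, 7, 10, 2, 5, 8, 9, 6] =(2 3 4 7 5 10 6)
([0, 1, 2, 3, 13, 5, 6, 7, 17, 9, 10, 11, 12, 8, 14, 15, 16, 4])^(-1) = [0, 1, 2, 3, 17, 5, 6, 7, 13, 9, 10, 11, 12, 4, 14, 15, 16, 8]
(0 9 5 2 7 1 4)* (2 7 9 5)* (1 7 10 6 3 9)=[5, 4, 1, 9, 0, 10, 3, 7, 8, 2, 6]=(0 5 10 6 3 9 2 1 4)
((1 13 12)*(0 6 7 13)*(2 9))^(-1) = (0 1 12 13 7 6)(2 9)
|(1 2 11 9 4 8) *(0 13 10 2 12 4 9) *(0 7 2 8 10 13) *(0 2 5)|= |(13)(0 2 11 7 5)(1 12 4 10 8)|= 5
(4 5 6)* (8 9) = [0, 1, 2, 3, 5, 6, 4, 7, 9, 8] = (4 5 6)(8 9)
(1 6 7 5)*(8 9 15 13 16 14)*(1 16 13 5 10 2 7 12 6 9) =(1 9 15 5 16 14 8)(2 7 10)(6 12) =[0, 9, 7, 3, 4, 16, 12, 10, 1, 15, 2, 11, 6, 13, 8, 5, 14]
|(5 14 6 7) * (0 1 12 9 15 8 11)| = 28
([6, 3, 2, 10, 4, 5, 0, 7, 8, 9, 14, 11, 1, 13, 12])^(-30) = [0, 1, 2, 3, 4, 5, 6, 7, 8, 9, 10, 11, 12, 13, 14]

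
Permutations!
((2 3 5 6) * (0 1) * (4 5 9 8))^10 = (2 8 6 9 5 3 4)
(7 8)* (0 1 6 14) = (0 1 6 14)(7 8) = [1, 6, 2, 3, 4, 5, 14, 8, 7, 9, 10, 11, 12, 13, 0]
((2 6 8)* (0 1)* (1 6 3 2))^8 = (8)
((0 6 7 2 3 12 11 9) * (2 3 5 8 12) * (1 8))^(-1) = ((0 6 7 3 2 5 1 8 12 11 9))^(-1) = (0 9 11 12 8 1 5 2 3 7 6)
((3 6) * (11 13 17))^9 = ((3 6)(11 13 17))^9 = (17)(3 6)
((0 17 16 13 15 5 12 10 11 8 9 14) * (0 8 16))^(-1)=(0 17)(5 15 13 16 11 10 12)(8 14 9)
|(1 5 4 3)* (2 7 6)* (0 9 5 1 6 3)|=|(0 9 5 4)(2 7 3 6)|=4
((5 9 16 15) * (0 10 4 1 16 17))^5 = (0 15 10 5 4 9 1 17 16)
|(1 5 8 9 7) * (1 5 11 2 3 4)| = 20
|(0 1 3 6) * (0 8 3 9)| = 3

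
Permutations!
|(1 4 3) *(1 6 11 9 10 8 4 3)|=8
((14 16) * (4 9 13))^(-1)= ((4 9 13)(14 16))^(-1)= (4 13 9)(14 16)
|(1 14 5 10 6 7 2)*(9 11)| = 14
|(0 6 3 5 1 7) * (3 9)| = 7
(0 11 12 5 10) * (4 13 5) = [11, 1, 2, 3, 13, 10, 6, 7, 8, 9, 0, 12, 4, 5] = (0 11 12 4 13 5 10)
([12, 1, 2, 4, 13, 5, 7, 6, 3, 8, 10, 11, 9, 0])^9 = (0 9 3 13 12 8 4)(6 7)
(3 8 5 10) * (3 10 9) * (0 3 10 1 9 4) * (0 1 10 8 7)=(10)(0 3 7)(1 9 8 5 4)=[3, 9, 2, 7, 1, 4, 6, 0, 5, 8, 10]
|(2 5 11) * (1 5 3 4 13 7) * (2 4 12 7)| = |(1 5 11 4 13 2 3 12 7)| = 9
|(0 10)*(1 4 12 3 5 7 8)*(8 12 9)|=|(0 10)(1 4 9 8)(3 5 7 12)|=4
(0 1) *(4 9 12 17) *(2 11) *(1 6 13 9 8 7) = [6, 0, 11, 3, 8, 5, 13, 1, 7, 12, 10, 2, 17, 9, 14, 15, 16, 4] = (0 6 13 9 12 17 4 8 7 1)(2 11)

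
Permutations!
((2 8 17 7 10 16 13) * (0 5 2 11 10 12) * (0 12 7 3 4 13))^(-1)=(0 16 10 11 13 4 3 17 8 2 5)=((0 5 2 8 17 3 4 13 11 10 16))^(-1)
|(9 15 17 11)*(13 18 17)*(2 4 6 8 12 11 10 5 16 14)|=|(2 4 6 8 12 11 9 15 13 18 17 10 5 16 14)|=15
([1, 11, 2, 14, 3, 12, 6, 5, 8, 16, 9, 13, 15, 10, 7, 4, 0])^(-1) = (0 16 9 10 13 11 1)(3 4 15 12 5 7 14)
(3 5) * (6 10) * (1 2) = (1 2)(3 5)(6 10) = [0, 2, 1, 5, 4, 3, 10, 7, 8, 9, 6]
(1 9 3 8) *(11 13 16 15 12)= (1 9 3 8)(11 13 16 15 12)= [0, 9, 2, 8, 4, 5, 6, 7, 1, 3, 10, 13, 11, 16, 14, 12, 15]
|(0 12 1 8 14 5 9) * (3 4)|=|(0 12 1 8 14 5 9)(3 4)|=14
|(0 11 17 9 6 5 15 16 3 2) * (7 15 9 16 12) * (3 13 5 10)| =33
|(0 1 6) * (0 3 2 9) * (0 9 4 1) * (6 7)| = |(9)(1 7 6 3 2 4)| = 6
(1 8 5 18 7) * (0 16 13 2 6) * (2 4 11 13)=(0 16 2 6)(1 8 5 18 7)(4 11 13)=[16, 8, 6, 3, 11, 18, 0, 1, 5, 9, 10, 13, 12, 4, 14, 15, 2, 17, 7]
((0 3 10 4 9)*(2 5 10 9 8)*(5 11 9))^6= (0 2 10)(3 11 4)(5 9 8)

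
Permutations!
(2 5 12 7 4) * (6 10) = (2 5 12 7 4)(6 10) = [0, 1, 5, 3, 2, 12, 10, 4, 8, 9, 6, 11, 7]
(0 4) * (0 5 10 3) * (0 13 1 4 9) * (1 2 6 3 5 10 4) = [9, 1, 6, 13, 10, 4, 3, 7, 8, 0, 5, 11, 12, 2] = (0 9)(2 6 3 13)(4 10 5)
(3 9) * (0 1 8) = (0 1 8)(3 9) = [1, 8, 2, 9, 4, 5, 6, 7, 0, 3]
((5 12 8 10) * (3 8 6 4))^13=(3 4 6 12 5 10 8)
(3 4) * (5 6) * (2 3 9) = (2 3 4 9)(5 6) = [0, 1, 3, 4, 9, 6, 5, 7, 8, 2]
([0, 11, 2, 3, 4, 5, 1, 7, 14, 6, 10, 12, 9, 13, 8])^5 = (8 14)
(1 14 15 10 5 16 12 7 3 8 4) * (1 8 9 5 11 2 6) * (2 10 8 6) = (1 14 15 8 4 6)(3 9 5 16 12 7)(10 11) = [0, 14, 2, 9, 6, 16, 1, 3, 4, 5, 11, 10, 7, 13, 15, 8, 12]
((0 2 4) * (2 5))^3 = (0 4 2 5)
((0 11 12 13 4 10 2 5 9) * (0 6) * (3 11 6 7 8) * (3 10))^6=((0 6)(2 5 9 7 8 10)(3 11 12 13 4))^6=(3 11 12 13 4)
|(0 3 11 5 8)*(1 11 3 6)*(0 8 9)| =6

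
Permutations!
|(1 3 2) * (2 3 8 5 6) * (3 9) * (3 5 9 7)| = |(1 8 9 5 6 2)(3 7)| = 6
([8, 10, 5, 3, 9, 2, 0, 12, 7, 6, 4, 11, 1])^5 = [10, 0, 5, 3, 7, 2, 1, 9, 4, 12, 8, 11, 6]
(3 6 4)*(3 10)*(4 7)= (3 6 7 4 10)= [0, 1, 2, 6, 10, 5, 7, 4, 8, 9, 3]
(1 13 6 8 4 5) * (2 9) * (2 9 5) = (1 13 6 8 4 2 5) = [0, 13, 5, 3, 2, 1, 8, 7, 4, 9, 10, 11, 12, 6]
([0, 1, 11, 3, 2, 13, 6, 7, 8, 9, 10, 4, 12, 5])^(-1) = (2 4 11)(5 13)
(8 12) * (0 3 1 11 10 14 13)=(0 3 1 11 10 14 13)(8 12)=[3, 11, 2, 1, 4, 5, 6, 7, 12, 9, 14, 10, 8, 0, 13]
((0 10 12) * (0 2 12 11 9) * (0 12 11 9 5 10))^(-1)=((2 11 5 10 9 12))^(-1)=(2 12 9 10 5 11)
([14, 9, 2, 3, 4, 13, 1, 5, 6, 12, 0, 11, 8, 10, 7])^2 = (0 7 13)(1 12 6 9 8)(5 10 14)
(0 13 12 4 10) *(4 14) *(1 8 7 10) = (0 13 12 14 4 1 8 7 10) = [13, 8, 2, 3, 1, 5, 6, 10, 7, 9, 0, 11, 14, 12, 4]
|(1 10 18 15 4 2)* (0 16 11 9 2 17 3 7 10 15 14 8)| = |(0 16 11 9 2 1 15 4 17 3 7 10 18 14 8)| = 15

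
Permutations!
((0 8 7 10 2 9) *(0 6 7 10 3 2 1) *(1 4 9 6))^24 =(10)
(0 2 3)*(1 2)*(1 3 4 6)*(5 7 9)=(0 3)(1 2 4 6)(5 7 9)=[3, 2, 4, 0, 6, 7, 1, 9, 8, 5]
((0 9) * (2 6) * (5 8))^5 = (0 9)(2 6)(5 8)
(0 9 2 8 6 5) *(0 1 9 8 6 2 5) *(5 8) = [5, 9, 6, 3, 4, 1, 0, 7, 2, 8] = (0 5 1 9 8 2 6)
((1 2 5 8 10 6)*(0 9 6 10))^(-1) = (10)(0 8 5 2 1 6 9)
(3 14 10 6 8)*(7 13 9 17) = (3 14 10 6 8)(7 13 9 17) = [0, 1, 2, 14, 4, 5, 8, 13, 3, 17, 6, 11, 12, 9, 10, 15, 16, 7]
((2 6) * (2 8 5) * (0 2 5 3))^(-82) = (0 8 2 3 6)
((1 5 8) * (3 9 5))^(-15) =((1 3 9 5 8))^(-15) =(9)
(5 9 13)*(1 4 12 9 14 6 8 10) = [0, 4, 2, 3, 12, 14, 8, 7, 10, 13, 1, 11, 9, 5, 6] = (1 4 12 9 13 5 14 6 8 10)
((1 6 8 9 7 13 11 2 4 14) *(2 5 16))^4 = (1 7 16)(2 6 13)(4 8 11)(5 14 9)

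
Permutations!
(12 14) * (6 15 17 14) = (6 15 17 14 12) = [0, 1, 2, 3, 4, 5, 15, 7, 8, 9, 10, 11, 6, 13, 12, 17, 16, 14]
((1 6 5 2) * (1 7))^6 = ((1 6 5 2 7))^6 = (1 6 5 2 7)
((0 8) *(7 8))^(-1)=(0 8 7)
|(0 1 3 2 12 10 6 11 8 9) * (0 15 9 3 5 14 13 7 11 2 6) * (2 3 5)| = 30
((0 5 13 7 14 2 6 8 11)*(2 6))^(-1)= ((0 5 13 7 14 6 8 11))^(-1)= (0 11 8 6 14 7 13 5)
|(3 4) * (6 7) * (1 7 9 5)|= |(1 7 6 9 5)(3 4)|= 10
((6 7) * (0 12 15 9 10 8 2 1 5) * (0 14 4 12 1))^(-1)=((0 1 5 14 4 12 15 9 10 8 2)(6 7))^(-1)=(0 2 8 10 9 15 12 4 14 5 1)(6 7)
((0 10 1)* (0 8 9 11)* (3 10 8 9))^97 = (0 11 9 1 10 3 8)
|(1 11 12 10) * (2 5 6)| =|(1 11 12 10)(2 5 6)| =12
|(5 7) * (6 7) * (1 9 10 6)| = 6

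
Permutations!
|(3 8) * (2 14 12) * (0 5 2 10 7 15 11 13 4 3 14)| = |(0 5 2)(3 8 14 12 10 7 15 11 13 4)| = 30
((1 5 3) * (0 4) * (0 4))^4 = (1 5 3)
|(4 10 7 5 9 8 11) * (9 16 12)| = |(4 10 7 5 16 12 9 8 11)| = 9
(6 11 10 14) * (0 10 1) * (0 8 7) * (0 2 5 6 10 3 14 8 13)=(0 3 14 10 8 7 2 5 6 11 1 13)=[3, 13, 5, 14, 4, 6, 11, 2, 7, 9, 8, 1, 12, 0, 10]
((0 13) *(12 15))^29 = (0 13)(12 15)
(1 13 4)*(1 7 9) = [0, 13, 2, 3, 7, 5, 6, 9, 8, 1, 10, 11, 12, 4] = (1 13 4 7 9)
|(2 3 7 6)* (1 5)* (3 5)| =6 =|(1 3 7 6 2 5)|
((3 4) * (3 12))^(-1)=(3 12 4)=((3 4 12))^(-1)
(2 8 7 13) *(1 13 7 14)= (1 13 2 8 14)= [0, 13, 8, 3, 4, 5, 6, 7, 14, 9, 10, 11, 12, 2, 1]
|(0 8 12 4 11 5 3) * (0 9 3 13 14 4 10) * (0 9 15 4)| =12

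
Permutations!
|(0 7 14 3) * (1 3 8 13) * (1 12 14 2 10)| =|(0 7 2 10 1 3)(8 13 12 14)| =12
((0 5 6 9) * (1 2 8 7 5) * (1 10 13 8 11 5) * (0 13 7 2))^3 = ((0 10 7 1)(2 11 5 6 9 13 8))^3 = (0 1 7 10)(2 6 8 5 13 11 9)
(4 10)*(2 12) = (2 12)(4 10) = [0, 1, 12, 3, 10, 5, 6, 7, 8, 9, 4, 11, 2]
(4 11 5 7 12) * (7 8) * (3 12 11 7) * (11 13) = (3 12 4 7 13 11 5 8) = [0, 1, 2, 12, 7, 8, 6, 13, 3, 9, 10, 5, 4, 11]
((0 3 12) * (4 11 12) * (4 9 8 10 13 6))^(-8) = ((0 3 9 8 10 13 6 4 11 12))^(-8) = (0 9 10 6 11)(3 8 13 4 12)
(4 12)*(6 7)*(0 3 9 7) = (0 3 9 7 6)(4 12) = [3, 1, 2, 9, 12, 5, 0, 6, 8, 7, 10, 11, 4]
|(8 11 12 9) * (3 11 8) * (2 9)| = 5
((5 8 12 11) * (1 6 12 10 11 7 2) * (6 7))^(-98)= ((1 7 2)(5 8 10 11)(6 12))^(-98)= (12)(1 7 2)(5 10)(8 11)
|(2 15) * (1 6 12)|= 6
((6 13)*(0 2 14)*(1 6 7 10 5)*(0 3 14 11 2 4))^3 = ((0 4)(1 6 13 7 10 5)(2 11)(3 14))^3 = (0 4)(1 7)(2 11)(3 14)(5 13)(6 10)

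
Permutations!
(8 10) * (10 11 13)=(8 11 13 10)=[0, 1, 2, 3, 4, 5, 6, 7, 11, 9, 8, 13, 12, 10]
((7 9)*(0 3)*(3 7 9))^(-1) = ((9)(0 7 3))^(-1) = (9)(0 3 7)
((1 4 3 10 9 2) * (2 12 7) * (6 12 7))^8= (12)(1 4 3 10 9 7 2)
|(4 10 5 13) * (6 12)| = |(4 10 5 13)(6 12)| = 4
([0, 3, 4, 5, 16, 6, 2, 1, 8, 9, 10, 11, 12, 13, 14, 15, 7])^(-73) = [0, 7, 6, 1, 2, 3, 5, 16, 8, 9, 10, 11, 12, 13, 14, 15, 4]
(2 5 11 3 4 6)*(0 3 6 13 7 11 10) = (0 3 4 13 7 11 6 2 5 10) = [3, 1, 5, 4, 13, 10, 2, 11, 8, 9, 0, 6, 12, 7]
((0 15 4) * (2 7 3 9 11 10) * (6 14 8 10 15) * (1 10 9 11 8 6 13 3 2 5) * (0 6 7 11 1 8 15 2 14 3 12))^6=(1 4 8)(3 15 5)(6 9 10)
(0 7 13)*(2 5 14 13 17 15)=(0 7 17 15 2 5 14 13)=[7, 1, 5, 3, 4, 14, 6, 17, 8, 9, 10, 11, 12, 0, 13, 2, 16, 15]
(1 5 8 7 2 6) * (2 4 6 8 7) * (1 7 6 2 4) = (1 5 6 7)(2 8 4) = [0, 5, 8, 3, 2, 6, 7, 1, 4]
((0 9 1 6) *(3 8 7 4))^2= ((0 9 1 6)(3 8 7 4))^2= (0 1)(3 7)(4 8)(6 9)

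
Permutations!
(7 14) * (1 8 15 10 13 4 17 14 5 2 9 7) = (1 8 15 10 13 4 17 14)(2 9 7 5) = [0, 8, 9, 3, 17, 2, 6, 5, 15, 7, 13, 11, 12, 4, 1, 10, 16, 14]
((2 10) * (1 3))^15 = ((1 3)(2 10))^15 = (1 3)(2 10)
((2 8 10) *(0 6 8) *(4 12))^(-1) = (0 2 10 8 6)(4 12) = ((0 6 8 10 2)(4 12))^(-1)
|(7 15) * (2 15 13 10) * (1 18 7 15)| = 6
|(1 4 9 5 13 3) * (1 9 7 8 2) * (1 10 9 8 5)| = 10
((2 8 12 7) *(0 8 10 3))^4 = (0 2 8 10 12 3 7)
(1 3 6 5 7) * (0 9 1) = [9, 3, 2, 6, 4, 7, 5, 0, 8, 1] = (0 9 1 3 6 5 7)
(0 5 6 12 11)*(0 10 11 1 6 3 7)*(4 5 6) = (0 6 12 1 4 5 3 7)(10 11) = [6, 4, 2, 7, 5, 3, 12, 0, 8, 9, 11, 10, 1]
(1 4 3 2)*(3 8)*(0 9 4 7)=(0 9 4 8 3 2 1 7)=[9, 7, 1, 2, 8, 5, 6, 0, 3, 4]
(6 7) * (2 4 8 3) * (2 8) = [0, 1, 4, 8, 2, 5, 7, 6, 3] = (2 4)(3 8)(6 7)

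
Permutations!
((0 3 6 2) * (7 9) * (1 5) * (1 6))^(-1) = (0 2 6 5 1 3)(7 9)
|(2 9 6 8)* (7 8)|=|(2 9 6 7 8)|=5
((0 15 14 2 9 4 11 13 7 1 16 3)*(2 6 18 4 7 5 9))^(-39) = (0 6 11 9 16 15 18 13 7 3 14 4 5 1) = ((0 15 14 6 18 4 11 13 5 9 7 1 16 3))^(-39)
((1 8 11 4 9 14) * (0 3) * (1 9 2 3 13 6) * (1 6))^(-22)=(14)(0 1 11 2)(3 13 8 4)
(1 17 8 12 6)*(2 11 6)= [0, 17, 11, 3, 4, 5, 1, 7, 12, 9, 10, 6, 2, 13, 14, 15, 16, 8]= (1 17 8 12 2 11 6)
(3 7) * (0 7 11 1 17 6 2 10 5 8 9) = (0 7 3 11 1 17 6 2 10 5 8 9) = [7, 17, 10, 11, 4, 8, 2, 3, 9, 0, 5, 1, 12, 13, 14, 15, 16, 6]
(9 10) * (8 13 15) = (8 13 15)(9 10) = [0, 1, 2, 3, 4, 5, 6, 7, 13, 10, 9, 11, 12, 15, 14, 8]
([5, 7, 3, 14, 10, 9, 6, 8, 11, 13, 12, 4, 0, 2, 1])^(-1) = [12, 14, 13, 2, 11, 0, 6, 1, 7, 5, 4, 8, 10, 9, 3]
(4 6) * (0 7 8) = (0 7 8)(4 6) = [7, 1, 2, 3, 6, 5, 4, 8, 0]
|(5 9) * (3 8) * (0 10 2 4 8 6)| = 14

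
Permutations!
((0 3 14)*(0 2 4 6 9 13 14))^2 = (2 6 13)(4 9 14)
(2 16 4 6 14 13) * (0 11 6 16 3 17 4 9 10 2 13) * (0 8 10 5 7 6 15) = (0 11 15)(2 3 17 4 16 9 5 7 6 14 8 10) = [11, 1, 3, 17, 16, 7, 14, 6, 10, 5, 2, 15, 12, 13, 8, 0, 9, 4]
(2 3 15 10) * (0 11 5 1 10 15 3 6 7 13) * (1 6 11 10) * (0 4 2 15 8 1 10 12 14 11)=[12, 10, 0, 3, 2, 6, 7, 13, 1, 9, 15, 5, 14, 4, 11, 8]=(0 12 14 11 5 6 7 13 4 2)(1 10 15 8)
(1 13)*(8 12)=[0, 13, 2, 3, 4, 5, 6, 7, 12, 9, 10, 11, 8, 1]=(1 13)(8 12)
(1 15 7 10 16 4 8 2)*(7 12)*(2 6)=[0, 15, 1, 3, 8, 5, 2, 10, 6, 9, 16, 11, 7, 13, 14, 12, 4]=(1 15 12 7 10 16 4 8 6 2)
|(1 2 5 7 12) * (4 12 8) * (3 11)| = |(1 2 5 7 8 4 12)(3 11)| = 14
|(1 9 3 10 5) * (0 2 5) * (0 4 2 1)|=|(0 1 9 3 10 4 2 5)|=8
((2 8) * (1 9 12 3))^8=(12)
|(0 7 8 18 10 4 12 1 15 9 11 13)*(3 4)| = |(0 7 8 18 10 3 4 12 1 15 9 11 13)| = 13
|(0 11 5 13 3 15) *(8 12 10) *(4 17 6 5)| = 9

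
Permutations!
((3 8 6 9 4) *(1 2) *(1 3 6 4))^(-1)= (1 9 6 4 8 3 2)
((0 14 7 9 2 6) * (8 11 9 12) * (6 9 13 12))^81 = (0 14 7 6)(2 9)(8 11 13 12)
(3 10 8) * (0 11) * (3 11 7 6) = [7, 1, 2, 10, 4, 5, 3, 6, 11, 9, 8, 0] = (0 7 6 3 10 8 11)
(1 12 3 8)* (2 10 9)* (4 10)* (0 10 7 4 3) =[10, 12, 3, 8, 7, 5, 6, 4, 1, 2, 9, 11, 0] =(0 10 9 2 3 8 1 12)(4 7)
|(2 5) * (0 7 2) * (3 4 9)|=|(0 7 2 5)(3 4 9)|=12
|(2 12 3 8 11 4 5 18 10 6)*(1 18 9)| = |(1 18 10 6 2 12 3 8 11 4 5 9)| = 12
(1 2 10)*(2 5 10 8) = (1 5 10)(2 8) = [0, 5, 8, 3, 4, 10, 6, 7, 2, 9, 1]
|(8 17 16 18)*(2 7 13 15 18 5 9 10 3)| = |(2 7 13 15 18 8 17 16 5 9 10 3)| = 12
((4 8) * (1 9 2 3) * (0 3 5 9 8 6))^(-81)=(9)(0 8)(1 6)(3 4)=((0 3 1 8 4 6)(2 5 9))^(-81)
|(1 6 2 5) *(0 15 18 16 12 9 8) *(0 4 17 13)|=20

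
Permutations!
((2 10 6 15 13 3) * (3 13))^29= ((2 10 6 15 3))^29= (2 3 15 6 10)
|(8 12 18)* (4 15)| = |(4 15)(8 12 18)| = 6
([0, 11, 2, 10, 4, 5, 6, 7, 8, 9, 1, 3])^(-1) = [0, 10, 2, 11, 4, 5, 6, 7, 8, 9, 3, 1]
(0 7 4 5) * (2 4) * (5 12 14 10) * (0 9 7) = (2 4 12 14 10 5 9 7) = [0, 1, 4, 3, 12, 9, 6, 2, 8, 7, 5, 11, 14, 13, 10]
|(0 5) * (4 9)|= |(0 5)(4 9)|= 2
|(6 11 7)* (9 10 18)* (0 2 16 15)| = 12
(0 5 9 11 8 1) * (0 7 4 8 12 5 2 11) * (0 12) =(0 2 11)(1 7 4 8)(5 9 12) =[2, 7, 11, 3, 8, 9, 6, 4, 1, 12, 10, 0, 5]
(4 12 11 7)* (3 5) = (3 5)(4 12 11 7) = [0, 1, 2, 5, 12, 3, 6, 4, 8, 9, 10, 7, 11]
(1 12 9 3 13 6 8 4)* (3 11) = [0, 12, 2, 13, 1, 5, 8, 7, 4, 11, 10, 3, 9, 6] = (1 12 9 11 3 13 6 8 4)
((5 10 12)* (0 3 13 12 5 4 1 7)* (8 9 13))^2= (0 8 13 4 7 3 9 12 1)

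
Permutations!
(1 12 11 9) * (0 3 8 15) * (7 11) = (0 3 8 15)(1 12 7 11 9) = [3, 12, 2, 8, 4, 5, 6, 11, 15, 1, 10, 9, 7, 13, 14, 0]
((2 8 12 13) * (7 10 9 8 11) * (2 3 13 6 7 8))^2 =(13)(2 8 6 10)(7 9 11 12)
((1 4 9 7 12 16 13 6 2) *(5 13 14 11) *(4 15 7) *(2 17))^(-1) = (1 2 17 6 13 5 11 14 16 12 7 15)(4 9)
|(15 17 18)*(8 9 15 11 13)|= 7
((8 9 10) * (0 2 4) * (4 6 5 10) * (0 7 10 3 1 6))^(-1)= (0 2)(1 3 5 6)(4 9 8 10 7)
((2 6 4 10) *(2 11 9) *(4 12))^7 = (12)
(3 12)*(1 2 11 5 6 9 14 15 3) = [0, 2, 11, 12, 4, 6, 9, 7, 8, 14, 10, 5, 1, 13, 15, 3] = (1 2 11 5 6 9 14 15 3 12)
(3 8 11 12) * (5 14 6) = [0, 1, 2, 8, 4, 14, 5, 7, 11, 9, 10, 12, 3, 13, 6] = (3 8 11 12)(5 14 6)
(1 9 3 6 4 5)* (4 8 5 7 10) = (1 9 3 6 8 5)(4 7 10) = [0, 9, 2, 6, 7, 1, 8, 10, 5, 3, 4]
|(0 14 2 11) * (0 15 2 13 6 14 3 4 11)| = 6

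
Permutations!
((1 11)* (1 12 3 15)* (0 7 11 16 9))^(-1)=(0 9 16 1 15 3 12 11 7)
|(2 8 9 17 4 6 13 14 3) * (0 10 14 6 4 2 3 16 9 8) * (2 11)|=8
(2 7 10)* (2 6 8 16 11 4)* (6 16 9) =[0, 1, 7, 3, 2, 5, 8, 10, 9, 6, 16, 4, 12, 13, 14, 15, 11] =(2 7 10 16 11 4)(6 8 9)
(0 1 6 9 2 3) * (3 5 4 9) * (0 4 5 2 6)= (0 1)(3 4 9 6)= [1, 0, 2, 4, 9, 5, 3, 7, 8, 6]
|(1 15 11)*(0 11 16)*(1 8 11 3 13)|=6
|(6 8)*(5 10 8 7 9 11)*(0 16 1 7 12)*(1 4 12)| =8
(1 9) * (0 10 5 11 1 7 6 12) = (0 10 5 11 1 9 7 6 12) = [10, 9, 2, 3, 4, 11, 12, 6, 8, 7, 5, 1, 0]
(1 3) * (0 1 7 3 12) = (0 1 12)(3 7) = [1, 12, 2, 7, 4, 5, 6, 3, 8, 9, 10, 11, 0]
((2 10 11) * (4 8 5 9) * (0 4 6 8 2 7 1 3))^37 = (0 7 2 3 11 4 1 10)(5 9 6 8)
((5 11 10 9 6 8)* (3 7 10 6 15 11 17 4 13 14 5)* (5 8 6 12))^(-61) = ((3 7 10 9 15 11 12 5 17 4 13 14 8))^(-61) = (3 15 17 8 9 5 14 10 12 13 7 11 4)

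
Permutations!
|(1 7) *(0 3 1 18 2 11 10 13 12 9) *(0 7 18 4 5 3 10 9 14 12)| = 18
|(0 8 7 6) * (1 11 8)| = 6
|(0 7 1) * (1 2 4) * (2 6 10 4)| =6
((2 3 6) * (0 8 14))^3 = (14)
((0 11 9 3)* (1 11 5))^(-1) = (0 3 9 11 1 5)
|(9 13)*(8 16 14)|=|(8 16 14)(9 13)|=6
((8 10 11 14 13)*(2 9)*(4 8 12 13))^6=(4 8 10 11 14)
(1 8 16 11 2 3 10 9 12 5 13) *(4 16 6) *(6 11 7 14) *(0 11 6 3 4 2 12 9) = [11, 8, 4, 10, 16, 13, 2, 14, 6, 9, 0, 12, 5, 1, 3, 15, 7] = (0 11 12 5 13 1 8 6 2 4 16 7 14 3 10)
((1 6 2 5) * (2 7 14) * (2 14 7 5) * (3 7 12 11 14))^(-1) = ((1 6 5)(3 7 12 11 14))^(-1) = (1 5 6)(3 14 11 12 7)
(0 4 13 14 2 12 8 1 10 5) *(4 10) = (0 10 5)(1 4 13 14 2 12 8) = [10, 4, 12, 3, 13, 0, 6, 7, 1, 9, 5, 11, 8, 14, 2]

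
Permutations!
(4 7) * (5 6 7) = (4 5 6 7) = [0, 1, 2, 3, 5, 6, 7, 4]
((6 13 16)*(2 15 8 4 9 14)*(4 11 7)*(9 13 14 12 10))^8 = ((2 15 8 11 7 4 13 16 6 14)(9 12 10))^8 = (2 6 13 7 8)(4 11 15 14 16)(9 10 12)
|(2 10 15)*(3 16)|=|(2 10 15)(3 16)|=6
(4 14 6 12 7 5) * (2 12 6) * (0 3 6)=[3, 1, 12, 6, 14, 4, 0, 5, 8, 9, 10, 11, 7, 13, 2]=(0 3 6)(2 12 7 5 4 14)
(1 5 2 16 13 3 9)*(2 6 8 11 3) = (1 5 6 8 11 3 9)(2 16 13) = [0, 5, 16, 9, 4, 6, 8, 7, 11, 1, 10, 3, 12, 2, 14, 15, 13]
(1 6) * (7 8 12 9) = (1 6)(7 8 12 9) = [0, 6, 2, 3, 4, 5, 1, 8, 12, 7, 10, 11, 9]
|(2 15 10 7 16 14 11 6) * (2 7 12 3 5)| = 30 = |(2 15 10 12 3 5)(6 7 16 14 11)|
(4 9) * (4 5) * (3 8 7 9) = (3 8 7 9 5 4) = [0, 1, 2, 8, 3, 4, 6, 9, 7, 5]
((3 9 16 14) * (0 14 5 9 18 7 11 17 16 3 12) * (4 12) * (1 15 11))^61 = (0 14 4 12)(1 15 11 17 16 5 9 3 18 7) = ((0 14 4 12)(1 15 11 17 16 5 9 3 18 7))^61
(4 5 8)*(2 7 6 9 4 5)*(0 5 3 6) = [5, 1, 7, 6, 2, 8, 9, 0, 3, 4] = (0 5 8 3 6 9 4 2 7)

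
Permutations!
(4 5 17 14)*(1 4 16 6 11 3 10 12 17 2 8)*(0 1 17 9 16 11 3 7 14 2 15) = [1, 4, 8, 10, 5, 15, 3, 14, 17, 16, 12, 7, 9, 13, 11, 0, 6, 2] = (0 1 4 5 15)(2 8 17)(3 10 12 9 16 6)(7 14 11)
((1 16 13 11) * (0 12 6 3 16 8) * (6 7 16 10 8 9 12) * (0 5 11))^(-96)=((0 6 3 10 8 5 11 1 9 12 7 16 13))^(-96)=(0 9 10 16 11 6 12 8 13 1 3 7 5)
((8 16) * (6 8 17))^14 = (6 16)(8 17)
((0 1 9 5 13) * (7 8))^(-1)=(0 13 5 9 1)(7 8)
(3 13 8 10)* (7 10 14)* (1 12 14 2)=(1 12 14 7 10 3 13 8 2)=[0, 12, 1, 13, 4, 5, 6, 10, 2, 9, 3, 11, 14, 8, 7]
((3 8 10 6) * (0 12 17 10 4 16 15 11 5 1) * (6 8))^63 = (0 11 4 17 1 15 8 12 5 16 10)(3 6)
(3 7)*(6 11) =(3 7)(6 11) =[0, 1, 2, 7, 4, 5, 11, 3, 8, 9, 10, 6]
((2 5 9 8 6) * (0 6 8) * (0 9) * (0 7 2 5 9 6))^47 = (2 6 7 9 5)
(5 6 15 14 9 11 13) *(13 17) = (5 6 15 14 9 11 17 13) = [0, 1, 2, 3, 4, 6, 15, 7, 8, 11, 10, 17, 12, 5, 9, 14, 16, 13]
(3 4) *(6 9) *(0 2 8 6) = (0 2 8 6 9)(3 4) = [2, 1, 8, 4, 3, 5, 9, 7, 6, 0]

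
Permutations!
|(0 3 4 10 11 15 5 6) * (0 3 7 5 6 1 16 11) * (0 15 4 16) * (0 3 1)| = |(0 7 5)(1 3 16 11 4 10 15 6)| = 24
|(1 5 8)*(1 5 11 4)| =|(1 11 4)(5 8)| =6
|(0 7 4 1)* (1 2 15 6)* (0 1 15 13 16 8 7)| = 6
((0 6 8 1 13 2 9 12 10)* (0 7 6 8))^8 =(0 7 12 2 1)(6 10 9 13 8)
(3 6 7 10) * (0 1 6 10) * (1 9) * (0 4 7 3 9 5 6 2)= (0 5 6 3 10 9 1 2)(4 7)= [5, 2, 0, 10, 7, 6, 3, 4, 8, 1, 9]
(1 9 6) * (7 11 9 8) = (1 8 7 11 9 6) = [0, 8, 2, 3, 4, 5, 1, 11, 7, 6, 10, 9]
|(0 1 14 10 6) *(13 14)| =|(0 1 13 14 10 6)| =6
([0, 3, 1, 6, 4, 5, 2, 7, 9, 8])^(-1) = [0, 2, 6, 1, 4, 5, 3, 7, 9, 8]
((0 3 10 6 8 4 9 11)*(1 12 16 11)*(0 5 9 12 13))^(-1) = ((0 3 10 6 8 4 12 16 11 5 9 1 13))^(-1) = (0 13 1 9 5 11 16 12 4 8 6 10 3)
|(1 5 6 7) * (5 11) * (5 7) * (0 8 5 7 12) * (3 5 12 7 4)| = 12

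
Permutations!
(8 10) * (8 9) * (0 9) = (0 9 8 10) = [9, 1, 2, 3, 4, 5, 6, 7, 10, 8, 0]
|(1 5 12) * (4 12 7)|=|(1 5 7 4 12)|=5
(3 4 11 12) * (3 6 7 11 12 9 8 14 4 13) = [0, 1, 2, 13, 12, 5, 7, 11, 14, 8, 10, 9, 6, 3, 4] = (3 13)(4 12 6 7 11 9 8 14)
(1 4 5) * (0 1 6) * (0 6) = (6)(0 1 4 5) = [1, 4, 2, 3, 5, 0, 6]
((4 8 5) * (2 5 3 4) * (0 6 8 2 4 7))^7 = ((0 6 8 3 7)(2 5 4))^7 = (0 8 7 6 3)(2 5 4)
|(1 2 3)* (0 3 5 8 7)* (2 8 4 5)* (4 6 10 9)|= 5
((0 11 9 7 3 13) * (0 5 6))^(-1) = (0 6 5 13 3 7 9 11) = ((0 11 9 7 3 13 5 6))^(-1)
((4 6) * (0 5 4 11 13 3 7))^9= ((0 5 4 6 11 13 3 7))^9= (0 5 4 6 11 13 3 7)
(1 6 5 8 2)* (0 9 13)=[9, 6, 1, 3, 4, 8, 5, 7, 2, 13, 10, 11, 12, 0]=(0 9 13)(1 6 5 8 2)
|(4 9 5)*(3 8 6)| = |(3 8 6)(4 9 5)| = 3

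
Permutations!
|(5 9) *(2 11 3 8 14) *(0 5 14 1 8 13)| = 8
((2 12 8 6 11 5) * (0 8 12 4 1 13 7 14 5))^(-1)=((0 8 6 11)(1 13 7 14 5 2 4))^(-1)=(0 11 6 8)(1 4 2 5 14 7 13)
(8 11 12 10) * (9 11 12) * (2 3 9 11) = (2 3 9)(8 12 10) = [0, 1, 3, 9, 4, 5, 6, 7, 12, 2, 8, 11, 10]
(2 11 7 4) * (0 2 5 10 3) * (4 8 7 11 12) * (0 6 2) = (2 12 4 5 10 3 6)(7 8) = [0, 1, 12, 6, 5, 10, 2, 8, 7, 9, 3, 11, 4]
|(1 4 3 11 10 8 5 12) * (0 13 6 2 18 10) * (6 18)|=|(0 13 18 10 8 5 12 1 4 3 11)(2 6)|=22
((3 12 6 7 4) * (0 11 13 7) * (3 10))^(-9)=(13)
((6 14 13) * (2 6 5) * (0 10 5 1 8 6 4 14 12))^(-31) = (0 5 4 13 8 12 10 2 14 1 6)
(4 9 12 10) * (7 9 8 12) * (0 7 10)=(0 7 9 10 4 8 12)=[7, 1, 2, 3, 8, 5, 6, 9, 12, 10, 4, 11, 0]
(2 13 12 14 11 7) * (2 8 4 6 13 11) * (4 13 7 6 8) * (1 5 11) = (1 5 11 6 7 4 8 13 12 14 2) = [0, 5, 1, 3, 8, 11, 7, 4, 13, 9, 10, 6, 14, 12, 2]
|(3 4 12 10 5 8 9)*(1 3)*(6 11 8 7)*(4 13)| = 12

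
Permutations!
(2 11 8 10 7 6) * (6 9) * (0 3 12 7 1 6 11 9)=(0 3 12 7)(1 6 2 9 11 8 10)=[3, 6, 9, 12, 4, 5, 2, 0, 10, 11, 1, 8, 7]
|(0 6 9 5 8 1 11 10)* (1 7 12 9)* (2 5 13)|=35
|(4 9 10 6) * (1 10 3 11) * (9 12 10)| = 4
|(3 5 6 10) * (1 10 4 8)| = 7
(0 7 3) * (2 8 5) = (0 7 3)(2 8 5) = [7, 1, 8, 0, 4, 2, 6, 3, 5]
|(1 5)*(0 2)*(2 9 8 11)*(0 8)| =|(0 9)(1 5)(2 8 11)| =6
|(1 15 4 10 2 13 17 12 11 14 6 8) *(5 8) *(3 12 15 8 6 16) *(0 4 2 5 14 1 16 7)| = 84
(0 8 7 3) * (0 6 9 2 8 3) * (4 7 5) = [3, 1, 8, 6, 7, 4, 9, 0, 5, 2] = (0 3 6 9 2 8 5 4 7)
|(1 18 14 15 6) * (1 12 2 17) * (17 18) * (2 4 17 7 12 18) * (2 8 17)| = |(1 7 12 4 2 8 17)(6 18 14 15)| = 28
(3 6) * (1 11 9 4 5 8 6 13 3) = (1 11 9 4 5 8 6)(3 13) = [0, 11, 2, 13, 5, 8, 1, 7, 6, 4, 10, 9, 12, 3]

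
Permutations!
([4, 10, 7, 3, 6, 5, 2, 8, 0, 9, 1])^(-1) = (0 8 7 2 6 4)(1 10)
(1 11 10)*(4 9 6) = (1 11 10)(4 9 6) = [0, 11, 2, 3, 9, 5, 4, 7, 8, 6, 1, 10]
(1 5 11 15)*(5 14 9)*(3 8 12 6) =(1 14 9 5 11 15)(3 8 12 6) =[0, 14, 2, 8, 4, 11, 3, 7, 12, 5, 10, 15, 6, 13, 9, 1]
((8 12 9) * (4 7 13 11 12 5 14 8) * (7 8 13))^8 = ((4 8 5 14 13 11 12 9))^8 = (14)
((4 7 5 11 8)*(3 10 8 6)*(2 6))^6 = ((2 6 3 10 8 4 7 5 11))^6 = (2 7 10)(3 11 4)(5 8 6)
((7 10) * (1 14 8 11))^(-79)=(1 14 8 11)(7 10)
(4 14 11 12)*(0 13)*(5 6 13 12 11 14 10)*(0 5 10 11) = (14)(0 12 4 11)(5 6 13) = [12, 1, 2, 3, 11, 6, 13, 7, 8, 9, 10, 0, 4, 5, 14]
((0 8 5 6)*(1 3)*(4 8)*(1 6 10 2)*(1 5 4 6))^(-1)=(0 6)(1 3)(2 10 5)(4 8)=((0 6)(1 3)(2 5 10)(4 8))^(-1)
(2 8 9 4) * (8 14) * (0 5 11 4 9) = (0 5 11 4 2 14 8) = [5, 1, 14, 3, 2, 11, 6, 7, 0, 9, 10, 4, 12, 13, 8]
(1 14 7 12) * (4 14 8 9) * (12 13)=(1 8 9 4 14 7 13 12)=[0, 8, 2, 3, 14, 5, 6, 13, 9, 4, 10, 11, 1, 12, 7]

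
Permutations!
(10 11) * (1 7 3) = (1 7 3)(10 11) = [0, 7, 2, 1, 4, 5, 6, 3, 8, 9, 11, 10]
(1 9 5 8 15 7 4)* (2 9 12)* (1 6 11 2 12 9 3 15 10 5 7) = (1 9 7 4 6 11 2 3 15)(5 8 10) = [0, 9, 3, 15, 6, 8, 11, 4, 10, 7, 5, 2, 12, 13, 14, 1]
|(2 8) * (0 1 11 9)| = 4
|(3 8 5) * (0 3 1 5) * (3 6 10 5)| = |(0 6 10 5 1 3 8)| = 7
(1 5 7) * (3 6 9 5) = (1 3 6 9 5 7) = [0, 3, 2, 6, 4, 7, 9, 1, 8, 5]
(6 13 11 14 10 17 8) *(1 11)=(1 11 14 10 17 8 6 13)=[0, 11, 2, 3, 4, 5, 13, 7, 6, 9, 17, 14, 12, 1, 10, 15, 16, 8]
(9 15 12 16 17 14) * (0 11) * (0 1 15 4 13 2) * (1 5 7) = [11, 15, 0, 3, 13, 7, 6, 1, 8, 4, 10, 5, 16, 2, 9, 12, 17, 14] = (0 11 5 7 1 15 12 16 17 14 9 4 13 2)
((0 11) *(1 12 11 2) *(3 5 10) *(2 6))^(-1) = (0 11 12 1 2 6)(3 10 5)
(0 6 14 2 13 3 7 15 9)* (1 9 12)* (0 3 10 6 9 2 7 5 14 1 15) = (0 9 3 5 14 7)(1 2 13 10 6)(12 15) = [9, 2, 13, 5, 4, 14, 1, 0, 8, 3, 6, 11, 15, 10, 7, 12]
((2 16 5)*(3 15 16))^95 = (16)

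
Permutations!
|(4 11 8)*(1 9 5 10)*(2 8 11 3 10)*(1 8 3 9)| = 7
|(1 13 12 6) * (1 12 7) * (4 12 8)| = 12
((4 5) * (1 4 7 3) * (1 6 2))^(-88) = ((1 4 5 7 3 6 2))^(-88) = (1 7 2 5 6 4 3)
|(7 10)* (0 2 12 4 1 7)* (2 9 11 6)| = 10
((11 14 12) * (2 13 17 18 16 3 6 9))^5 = (2 3 17 9 16 13 6 18)(11 12 14)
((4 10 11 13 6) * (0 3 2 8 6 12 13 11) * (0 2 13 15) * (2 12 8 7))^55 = ((0 3 13 8 6 4 10 12 15)(2 7))^55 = (0 3 13 8 6 4 10 12 15)(2 7)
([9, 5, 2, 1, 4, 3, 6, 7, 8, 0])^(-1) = (0 9)(1 3 5)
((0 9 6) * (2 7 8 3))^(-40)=(0 6 9)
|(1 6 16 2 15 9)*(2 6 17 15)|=4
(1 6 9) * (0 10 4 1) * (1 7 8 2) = (0 10 4 7 8 2 1 6 9) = [10, 6, 1, 3, 7, 5, 9, 8, 2, 0, 4]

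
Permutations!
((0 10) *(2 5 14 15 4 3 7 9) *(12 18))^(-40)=((0 10)(2 5 14 15 4 3 7 9)(12 18))^(-40)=(18)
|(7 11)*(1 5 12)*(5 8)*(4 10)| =|(1 8 5 12)(4 10)(7 11)| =4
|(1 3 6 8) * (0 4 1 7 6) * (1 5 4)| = 6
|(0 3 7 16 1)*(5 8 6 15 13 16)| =10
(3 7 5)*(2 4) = (2 4)(3 7 5) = [0, 1, 4, 7, 2, 3, 6, 5]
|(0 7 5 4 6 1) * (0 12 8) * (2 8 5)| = 20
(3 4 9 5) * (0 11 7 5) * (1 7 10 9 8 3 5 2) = (0 11 10 9)(1 7 2)(3 4 8) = [11, 7, 1, 4, 8, 5, 6, 2, 3, 0, 9, 10]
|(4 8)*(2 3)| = 2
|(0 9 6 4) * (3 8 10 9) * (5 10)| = 8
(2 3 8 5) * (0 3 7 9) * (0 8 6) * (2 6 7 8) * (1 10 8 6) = (0 3 7 9 2 6)(1 10 8 5) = [3, 10, 6, 7, 4, 1, 0, 9, 5, 2, 8]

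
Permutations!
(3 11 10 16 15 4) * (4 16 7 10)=(3 11 4)(7 10)(15 16)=[0, 1, 2, 11, 3, 5, 6, 10, 8, 9, 7, 4, 12, 13, 14, 16, 15]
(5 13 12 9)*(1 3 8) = [0, 3, 2, 8, 4, 13, 6, 7, 1, 5, 10, 11, 9, 12] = (1 3 8)(5 13 12 9)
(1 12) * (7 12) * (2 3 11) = (1 7 12)(2 3 11) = [0, 7, 3, 11, 4, 5, 6, 12, 8, 9, 10, 2, 1]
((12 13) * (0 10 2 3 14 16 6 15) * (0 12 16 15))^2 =(0 2 14 12 16)(3 15 13 6 10)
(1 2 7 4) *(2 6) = (1 6 2 7 4) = [0, 6, 7, 3, 1, 5, 2, 4]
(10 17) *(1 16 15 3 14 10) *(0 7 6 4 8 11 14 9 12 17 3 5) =(0 7 6 4 8 11 14 10 3 9 12 17 1 16 15 5) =[7, 16, 2, 9, 8, 0, 4, 6, 11, 12, 3, 14, 17, 13, 10, 5, 15, 1]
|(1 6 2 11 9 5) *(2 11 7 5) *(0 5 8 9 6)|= |(0 5 1)(2 7 8 9)(6 11)|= 12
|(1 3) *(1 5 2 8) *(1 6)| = |(1 3 5 2 8 6)| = 6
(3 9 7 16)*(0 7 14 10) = (0 7 16 3 9 14 10) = [7, 1, 2, 9, 4, 5, 6, 16, 8, 14, 0, 11, 12, 13, 10, 15, 3]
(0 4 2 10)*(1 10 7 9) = (0 4 2 7 9 1 10) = [4, 10, 7, 3, 2, 5, 6, 9, 8, 1, 0]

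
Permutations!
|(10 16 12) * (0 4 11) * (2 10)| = |(0 4 11)(2 10 16 12)| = 12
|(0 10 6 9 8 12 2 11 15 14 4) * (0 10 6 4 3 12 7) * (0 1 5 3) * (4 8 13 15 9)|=|(0 6 4 10 8 7 1 5 3 12 2 11 9 13 15 14)|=16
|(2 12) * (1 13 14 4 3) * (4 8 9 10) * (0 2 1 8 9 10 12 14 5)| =8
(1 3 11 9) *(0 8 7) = [8, 3, 2, 11, 4, 5, 6, 0, 7, 1, 10, 9] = (0 8 7)(1 3 11 9)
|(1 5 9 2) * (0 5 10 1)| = |(0 5 9 2)(1 10)| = 4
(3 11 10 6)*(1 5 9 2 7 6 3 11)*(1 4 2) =(1 5 9)(2 7 6 11 10 3 4) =[0, 5, 7, 4, 2, 9, 11, 6, 8, 1, 3, 10]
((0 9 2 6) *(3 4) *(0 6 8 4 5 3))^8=((0 9 2 8 4)(3 5))^8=(0 8 9 4 2)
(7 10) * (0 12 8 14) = (0 12 8 14)(7 10) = [12, 1, 2, 3, 4, 5, 6, 10, 14, 9, 7, 11, 8, 13, 0]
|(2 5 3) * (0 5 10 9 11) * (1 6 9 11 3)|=9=|(0 5 1 6 9 3 2 10 11)|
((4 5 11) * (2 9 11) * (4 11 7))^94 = (11)(2 5 4 7 9)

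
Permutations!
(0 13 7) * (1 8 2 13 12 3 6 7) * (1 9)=(0 12 3 6 7)(1 8 2 13 9)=[12, 8, 13, 6, 4, 5, 7, 0, 2, 1, 10, 11, 3, 9]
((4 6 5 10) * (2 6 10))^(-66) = (10)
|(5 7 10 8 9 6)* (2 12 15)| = |(2 12 15)(5 7 10 8 9 6)| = 6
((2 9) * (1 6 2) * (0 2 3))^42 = (9)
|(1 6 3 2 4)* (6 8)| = 6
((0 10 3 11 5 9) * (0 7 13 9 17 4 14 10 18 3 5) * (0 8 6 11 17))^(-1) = ((0 18 3 17 4 14 10 5)(6 11 8)(7 13 9))^(-1) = (0 5 10 14 4 17 3 18)(6 8 11)(7 9 13)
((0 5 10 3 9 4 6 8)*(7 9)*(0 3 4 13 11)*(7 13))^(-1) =((0 5 10 4 6 8 3 13 11)(7 9))^(-1) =(0 11 13 3 8 6 4 10 5)(7 9)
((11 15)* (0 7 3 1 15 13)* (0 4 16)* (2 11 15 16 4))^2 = (0 3 16 7 1)(2 13 11) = ((0 7 3 1 16)(2 11 13))^2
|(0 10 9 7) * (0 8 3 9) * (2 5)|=4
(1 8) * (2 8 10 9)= (1 10 9 2 8)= [0, 10, 8, 3, 4, 5, 6, 7, 1, 2, 9]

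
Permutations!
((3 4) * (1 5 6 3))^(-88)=((1 5 6 3 4))^(-88)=(1 6 4 5 3)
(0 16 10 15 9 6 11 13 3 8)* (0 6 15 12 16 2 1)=(0 2 1)(3 8 6 11 13)(9 15)(10 12 16)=[2, 0, 1, 8, 4, 5, 11, 7, 6, 15, 12, 13, 16, 3, 14, 9, 10]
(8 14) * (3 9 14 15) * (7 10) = (3 9 14 8 15)(7 10) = [0, 1, 2, 9, 4, 5, 6, 10, 15, 14, 7, 11, 12, 13, 8, 3]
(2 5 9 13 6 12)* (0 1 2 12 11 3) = (0 1 2 5 9 13 6 11 3) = [1, 2, 5, 0, 4, 9, 11, 7, 8, 13, 10, 3, 12, 6]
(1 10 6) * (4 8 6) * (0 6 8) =[6, 10, 2, 3, 0, 5, 1, 7, 8, 9, 4] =(0 6 1 10 4)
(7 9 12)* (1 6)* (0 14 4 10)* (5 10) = (0 14 4 5 10)(1 6)(7 9 12) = [14, 6, 2, 3, 5, 10, 1, 9, 8, 12, 0, 11, 7, 13, 4]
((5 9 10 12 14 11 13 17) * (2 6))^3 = (2 6)(5 12 13 9 14 17 10 11) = ((2 6)(5 9 10 12 14 11 13 17))^3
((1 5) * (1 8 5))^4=(8)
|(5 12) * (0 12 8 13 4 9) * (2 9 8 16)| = 6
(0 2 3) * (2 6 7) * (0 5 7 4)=[6, 1, 3, 5, 0, 7, 4, 2]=(0 6 4)(2 3 5 7)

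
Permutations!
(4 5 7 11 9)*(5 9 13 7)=(4 9)(7 11 13)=[0, 1, 2, 3, 9, 5, 6, 11, 8, 4, 10, 13, 12, 7]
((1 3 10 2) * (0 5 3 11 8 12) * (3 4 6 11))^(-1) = (0 12 8 11 6 4 5)(1 2 10 3)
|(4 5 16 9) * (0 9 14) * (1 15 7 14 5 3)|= |(0 9 4 3 1 15 7 14)(5 16)|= 8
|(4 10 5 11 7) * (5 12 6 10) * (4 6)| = |(4 5 11 7 6 10 12)| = 7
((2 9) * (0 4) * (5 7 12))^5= (0 4)(2 9)(5 12 7)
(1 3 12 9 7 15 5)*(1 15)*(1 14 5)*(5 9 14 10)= [0, 3, 2, 12, 4, 15, 6, 10, 8, 7, 5, 11, 14, 13, 9, 1]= (1 3 12 14 9 7 10 5 15)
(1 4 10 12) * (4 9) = (1 9 4 10 12) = [0, 9, 2, 3, 10, 5, 6, 7, 8, 4, 12, 11, 1]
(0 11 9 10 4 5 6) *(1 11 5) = (0 5 6)(1 11 9 10 4) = [5, 11, 2, 3, 1, 6, 0, 7, 8, 10, 4, 9]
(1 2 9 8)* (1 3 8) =(1 2 9)(3 8) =[0, 2, 9, 8, 4, 5, 6, 7, 3, 1]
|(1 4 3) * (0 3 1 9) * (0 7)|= 4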